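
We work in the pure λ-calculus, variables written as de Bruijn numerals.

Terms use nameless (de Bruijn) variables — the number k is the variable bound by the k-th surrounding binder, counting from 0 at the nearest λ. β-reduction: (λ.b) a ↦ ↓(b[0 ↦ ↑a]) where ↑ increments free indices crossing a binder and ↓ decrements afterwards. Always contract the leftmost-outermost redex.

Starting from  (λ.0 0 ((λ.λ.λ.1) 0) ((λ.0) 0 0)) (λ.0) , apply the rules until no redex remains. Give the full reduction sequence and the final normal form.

  start: (λ.0 0 ((λ.λ.λ.1) 0) ((λ.0) 0 0)) (λ.0)
  step 1: (λ.0) (λ.0) ((λ.λ.λ.1) (λ.0)) ((λ.0) (λ.0) (λ.0))
  step 2: (λ.0) ((λ.λ.λ.1) (λ.0)) ((λ.0) (λ.0) (λ.0))
  step 3: (λ.λ.λ.1) (λ.0) ((λ.0) (λ.0) (λ.0))
  step 4: (λ.λ.1) ((λ.0) (λ.0) (λ.0))
  step 5: λ.(λ.0) (λ.0) (λ.0)
  step 6: λ.(λ.0) (λ.0)
  step 7: λ.λ.0

Answer: normal form = λ.λ.0  (in 7 steps)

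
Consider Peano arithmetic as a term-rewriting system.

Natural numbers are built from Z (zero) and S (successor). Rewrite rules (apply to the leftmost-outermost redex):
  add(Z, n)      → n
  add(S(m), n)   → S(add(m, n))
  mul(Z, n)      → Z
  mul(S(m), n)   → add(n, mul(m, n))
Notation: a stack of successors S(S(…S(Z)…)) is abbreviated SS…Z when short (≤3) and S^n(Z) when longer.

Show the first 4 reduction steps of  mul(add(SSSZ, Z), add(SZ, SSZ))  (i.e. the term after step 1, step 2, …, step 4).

  start: mul(add(SSSZ, Z), add(SZ, SSZ))
  →1  mul(S(add(SSZ, Z)), add(SZ, SSZ))
  →2  add(add(SZ, SSZ), mul(add(SSZ, Z), add(SZ, SSZ)))
  →3  add(S(add(Z, SSZ)), mul(add(SSZ, Z), add(SZ, SSZ)))
  →4  S(add(add(Z, SSZ), mul(add(SSZ, Z), add(SZ, SSZ))))

Answer: after 4 steps: S(add(add(Z, SSZ), mul(add(SSZ, Z), add(SZ, SSZ))))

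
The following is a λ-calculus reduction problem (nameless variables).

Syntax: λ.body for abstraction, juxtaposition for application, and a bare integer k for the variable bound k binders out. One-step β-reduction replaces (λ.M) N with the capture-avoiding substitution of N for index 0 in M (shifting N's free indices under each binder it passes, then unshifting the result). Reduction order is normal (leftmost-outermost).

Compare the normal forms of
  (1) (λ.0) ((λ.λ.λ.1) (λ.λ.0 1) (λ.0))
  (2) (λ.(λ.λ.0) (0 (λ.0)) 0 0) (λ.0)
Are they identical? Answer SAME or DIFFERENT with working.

Answer: DIFFERENT — A ⇓ λ.λ.0, B ⇓ λ.0

Reduction:
Term A:
  start: (λ.0) ((λ.λ.λ.1) (λ.λ.0 1) (λ.0))
  [1] (λ.λ.λ.1) (λ.λ.0 1) (λ.0)
  [2] (λ.λ.1) (λ.0)
  [3] λ.λ.0

Term B:
  start: (λ.(λ.λ.0) (0 (λ.0)) 0 0) (λ.0)
  [1] (λ.λ.0) ((λ.0) (λ.0)) (λ.0) (λ.0)
  [2] (λ.0) (λ.0) (λ.0)
  [3] (λ.0) (λ.0)
  [4] λ.0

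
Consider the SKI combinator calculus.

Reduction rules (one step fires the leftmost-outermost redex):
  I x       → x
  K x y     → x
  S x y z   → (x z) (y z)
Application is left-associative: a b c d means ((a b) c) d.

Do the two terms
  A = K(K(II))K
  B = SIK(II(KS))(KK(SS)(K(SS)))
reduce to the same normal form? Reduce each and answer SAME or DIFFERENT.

Term A:
  start: K(K(II))K
  [1] K(II)
  [2] KI

Term B:
  start: SIK(II(KS))(KK(SS)(K(SS)))
  [1] I(II(KS))(K(II(KS)))(KK(SS)(K(SS)))
  [2] II(KS)(K(II(KS)))(KK(SS)(K(SS)))
  [3] I(KS)(K(II(KS)))(KK(SS)(K(SS)))
  [4] KS(K(II(KS)))(KK(SS)(K(SS)))
  [5] S(KK(SS)(K(SS)))
  [6] S(K(K(SS)))

Answer: DIFFERENT — A ⇓ KI, B ⇓ S(K(K(SS)))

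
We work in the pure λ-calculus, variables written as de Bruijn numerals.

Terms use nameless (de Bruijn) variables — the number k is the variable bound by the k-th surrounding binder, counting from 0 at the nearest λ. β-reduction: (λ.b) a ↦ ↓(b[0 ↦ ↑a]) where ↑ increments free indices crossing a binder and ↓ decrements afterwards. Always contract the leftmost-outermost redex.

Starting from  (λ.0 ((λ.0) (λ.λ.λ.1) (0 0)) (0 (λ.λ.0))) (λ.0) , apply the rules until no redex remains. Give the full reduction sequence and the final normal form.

Answer: normal form = λ.λ.λ.0  (in 6 steps)

Derivation:
  start: (λ.0 ((λ.0) (λ.λ.λ.1) (0 0)) (0 (λ.λ.0))) (λ.0)
  →1  (λ.0) ((λ.0) (λ.λ.λ.1) ((λ.0) (λ.0))) ((λ.0) (λ.λ.0))
  →2  (λ.0) (λ.λ.λ.1) ((λ.0) (λ.0)) ((λ.0) (λ.λ.0))
  →3  (λ.λ.λ.1) ((λ.0) (λ.0)) ((λ.0) (λ.λ.0))
  →4  (λ.λ.1) ((λ.0) (λ.λ.0))
  →5  λ.(λ.0) (λ.λ.0)
  →6  λ.λ.λ.0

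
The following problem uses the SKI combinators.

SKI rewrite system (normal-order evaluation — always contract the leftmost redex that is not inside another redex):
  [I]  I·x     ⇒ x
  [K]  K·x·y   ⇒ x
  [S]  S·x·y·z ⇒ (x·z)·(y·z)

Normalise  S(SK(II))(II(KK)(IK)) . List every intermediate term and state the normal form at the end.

Answer: normal form = S(SKI)K  (in 4 steps)

Derivation:
  start: S(SK(II))(II(KK)(IK))
  →1  S(SKI)(II(KK)(IK))
  →2  S(SKI)(I(KK)(IK))
  →3  S(SKI)(KK(IK))
  →4  S(SKI)K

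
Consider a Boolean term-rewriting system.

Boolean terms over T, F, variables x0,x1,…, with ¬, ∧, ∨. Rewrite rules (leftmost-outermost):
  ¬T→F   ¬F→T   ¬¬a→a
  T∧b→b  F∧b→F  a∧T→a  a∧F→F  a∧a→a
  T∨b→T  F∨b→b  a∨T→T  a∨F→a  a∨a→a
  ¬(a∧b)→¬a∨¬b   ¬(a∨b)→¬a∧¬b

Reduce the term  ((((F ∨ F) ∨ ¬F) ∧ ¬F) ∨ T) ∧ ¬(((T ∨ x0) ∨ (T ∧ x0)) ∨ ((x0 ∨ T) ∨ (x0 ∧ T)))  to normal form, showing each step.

  start: ((((F ∨ F) ∨ ¬F) ∧ ¬F) ∨ T) ∧ ¬(((T ∨ x0) ∨ (T ∧ x0)) ∨ ((x0 ∨ T) ∨ (x0 ∧ T)))
  [1] T ∧ ¬(((T ∨ x0) ∨ (T ∧ x0)) ∨ ((x0 ∨ T) ∨ (x0 ∧ T)))
  [2] ¬(((T ∨ x0) ∨ (T ∧ x0)) ∨ ((x0 ∨ T) ∨ (x0 ∧ T)))
  [3] ¬((T ∨ x0) ∨ (T ∧ x0)) ∧ ¬((x0 ∨ T) ∨ (x0 ∧ T))
  [4] (¬(T ∨ x0) ∧ ¬(T ∧ x0)) ∧ ¬((x0 ∨ T) ∨ (x0 ∧ T))
  [5] ((¬T ∧ ¬x0) ∧ ¬(T ∧ x0)) ∧ ¬((x0 ∨ T) ∨ (x0 ∧ T))
  [6] ((F ∧ ¬x0) ∧ ¬(T ∧ x0)) ∧ ¬((x0 ∨ T) ∨ (x0 ∧ T))
  [7] (F ∧ ¬(T ∧ x0)) ∧ ¬((x0 ∨ T) ∨ (x0 ∧ T))
  [8] F ∧ ¬((x0 ∨ T) ∨ (x0 ∧ T))
  [9] F

Answer: normal form = F  (in 9 steps)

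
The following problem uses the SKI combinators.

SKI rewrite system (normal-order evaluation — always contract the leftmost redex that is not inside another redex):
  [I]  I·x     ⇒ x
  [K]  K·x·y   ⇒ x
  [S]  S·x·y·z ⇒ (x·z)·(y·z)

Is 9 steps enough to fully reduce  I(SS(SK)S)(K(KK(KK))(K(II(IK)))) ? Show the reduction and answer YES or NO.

Answer: YES — reaches normal form SKK in 9 ≤ 9 steps

Working:
  start: I(SS(SK)S)(K(KK(KK))(K(II(IK))))
  [1] SS(SK)S(K(KK(KK))(K(II(IK))))
  [2] SS(SKS)(K(KK(KK))(K(II(IK))))
  [3] S(K(KK(KK))(K(II(IK))))(SKS(K(KK(KK))(K(II(IK)))))
  [4] S(KK(KK))(SKS(K(KK(KK))(K(II(IK)))))
  [5] SK(SKS(K(KK(KK))(K(II(IK)))))
  [6] SK(K(K(KK(KK))(K(II(IK))))(S(K(KK(KK))(K(II(IK))))))
  [7] SK(K(KK(KK))(K(II(IK))))
  [8] SK(KK(KK))
  [9] SKK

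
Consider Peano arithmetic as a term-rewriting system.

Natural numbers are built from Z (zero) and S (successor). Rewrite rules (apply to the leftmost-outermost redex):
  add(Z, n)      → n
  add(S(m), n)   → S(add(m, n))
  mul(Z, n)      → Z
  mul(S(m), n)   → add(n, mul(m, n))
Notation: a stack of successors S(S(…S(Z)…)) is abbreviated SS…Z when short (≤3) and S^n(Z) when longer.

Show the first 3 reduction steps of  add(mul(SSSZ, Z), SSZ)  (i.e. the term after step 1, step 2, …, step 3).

Answer: after 3 steps: add(add(Z, mul(SZ, Z)), SSZ)

Reduction:
  start: add(mul(SSSZ, Z), SSZ)
  [1] add(add(Z, mul(SSZ, Z)), SSZ)
  [2] add(mul(SSZ, Z), SSZ)
  [3] add(add(Z, mul(SZ, Z)), SSZ)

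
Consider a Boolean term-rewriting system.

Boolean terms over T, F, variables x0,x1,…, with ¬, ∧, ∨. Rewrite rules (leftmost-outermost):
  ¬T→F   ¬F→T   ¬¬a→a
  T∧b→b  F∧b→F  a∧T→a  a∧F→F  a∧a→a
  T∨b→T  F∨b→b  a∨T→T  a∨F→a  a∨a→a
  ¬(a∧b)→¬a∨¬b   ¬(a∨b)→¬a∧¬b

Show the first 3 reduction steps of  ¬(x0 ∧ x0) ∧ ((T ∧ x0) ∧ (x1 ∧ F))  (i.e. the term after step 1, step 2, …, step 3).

  start: ¬(x0 ∧ x0) ∧ ((T ∧ x0) ∧ (x1 ∧ F))
  [1] (¬x0 ∨ ¬x0) ∧ ((T ∧ x0) ∧ (x1 ∧ F))
  [2] ¬x0 ∧ ((T ∧ x0) ∧ (x1 ∧ F))
  [3] ¬x0 ∧ (x0 ∧ (x1 ∧ F))

Answer: after 3 steps: ¬x0 ∧ (x0 ∧ (x1 ∧ F))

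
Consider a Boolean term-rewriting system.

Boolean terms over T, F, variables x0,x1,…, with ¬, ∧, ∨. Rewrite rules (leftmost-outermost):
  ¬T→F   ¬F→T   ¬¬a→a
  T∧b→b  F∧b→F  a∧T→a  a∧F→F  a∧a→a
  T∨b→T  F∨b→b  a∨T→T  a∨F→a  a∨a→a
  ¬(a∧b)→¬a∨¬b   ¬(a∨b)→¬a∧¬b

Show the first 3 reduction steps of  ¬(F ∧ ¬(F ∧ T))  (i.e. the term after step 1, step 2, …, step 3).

Answer: after 3 steps: T

Reduction:
  start: ¬(F ∧ ¬(F ∧ T))
  step 1: ¬F ∨ ¬¬(F ∧ T)
  step 2: T ∨ ¬¬(F ∧ T)
  step 3: T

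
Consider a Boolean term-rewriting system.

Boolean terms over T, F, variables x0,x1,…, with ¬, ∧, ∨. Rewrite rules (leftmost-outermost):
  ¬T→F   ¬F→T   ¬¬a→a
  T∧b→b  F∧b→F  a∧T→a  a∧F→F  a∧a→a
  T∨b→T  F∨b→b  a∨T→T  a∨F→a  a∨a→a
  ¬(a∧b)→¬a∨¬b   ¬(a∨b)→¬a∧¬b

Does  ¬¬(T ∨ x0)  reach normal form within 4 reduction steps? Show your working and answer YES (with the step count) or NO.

  start: ¬¬(T ∨ x0)
  →1  T ∨ x0
  →2  T

Answer: YES — reaches normal form T in 2 ≤ 4 steps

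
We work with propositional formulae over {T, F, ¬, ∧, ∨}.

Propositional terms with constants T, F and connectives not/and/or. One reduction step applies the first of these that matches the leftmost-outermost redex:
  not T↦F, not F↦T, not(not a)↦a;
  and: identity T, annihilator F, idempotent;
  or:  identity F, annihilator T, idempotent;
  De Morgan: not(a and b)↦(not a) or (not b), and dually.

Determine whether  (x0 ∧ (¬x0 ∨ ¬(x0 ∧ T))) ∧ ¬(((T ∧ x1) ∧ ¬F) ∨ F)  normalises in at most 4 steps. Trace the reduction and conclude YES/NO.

Answer: NO — after 4 steps the term is (x0 ∧ ¬x0) ∧ ¬(((T ∧ x1) ∧ ¬F) ∨ F), not yet normal

Derivation:
  start: (x0 ∧ (¬x0 ∨ ¬(x0 ∧ T))) ∧ ¬(((T ∧ x1) ∧ ¬F) ∨ F)
  step 1: (x0 ∧ (¬x0 ∨ (¬x0 ∨ ¬T))) ∧ ¬(((T ∧ x1) ∧ ¬F) ∨ F)
  step 2: (x0 ∧ (¬x0 ∨ (¬x0 ∨ F))) ∧ ¬(((T ∧ x1) ∧ ¬F) ∨ F)
  step 3: (x0 ∧ (¬x0 ∨ ¬x0)) ∧ ¬(((T ∧ x1) ∧ ¬F) ∨ F)
  step 4: (x0 ∧ ¬x0) ∧ ¬(((T ∧ x1) ∧ ¬F) ∨ F)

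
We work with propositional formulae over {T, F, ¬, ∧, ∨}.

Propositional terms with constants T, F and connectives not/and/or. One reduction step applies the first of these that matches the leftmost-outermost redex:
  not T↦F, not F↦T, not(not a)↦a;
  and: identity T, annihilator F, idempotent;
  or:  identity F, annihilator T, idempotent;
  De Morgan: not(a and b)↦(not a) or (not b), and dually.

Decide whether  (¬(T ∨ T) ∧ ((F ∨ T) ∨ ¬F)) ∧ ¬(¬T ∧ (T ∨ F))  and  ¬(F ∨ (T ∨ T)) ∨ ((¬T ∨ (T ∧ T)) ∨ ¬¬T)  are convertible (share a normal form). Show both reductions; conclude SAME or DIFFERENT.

Term A:
  start: (¬(T ∨ T) ∧ ((F ∨ T) ∨ ¬F)) ∧ ¬(¬T ∧ (T ∨ F))
  step 1: ((¬T ∧ ¬T) ∧ ((F ∨ T) ∨ ¬F)) ∧ ¬(¬T ∧ (T ∨ F))
  step 2: (¬T ∧ ((F ∨ T) ∨ ¬F)) ∧ ¬(¬T ∧ (T ∨ F))
  step 3: (F ∧ ((F ∨ T) ∨ ¬F)) ∧ ¬(¬T ∧ (T ∨ F))
  step 4: F ∧ ¬(¬T ∧ (T ∨ F))
  step 5: F

Term B:
  start: ¬(F ∨ (T ∨ T)) ∨ ((¬T ∨ (T ∧ T)) ∨ ¬¬T)
  step 1: (¬F ∧ ¬(T ∨ T)) ∨ ((¬T ∨ (T ∧ T)) ∨ ¬¬T)
  step 2: (T ∧ ¬(T ∨ T)) ∨ ((¬T ∨ (T ∧ T)) ∨ ¬¬T)
  step 3: ¬(T ∨ T) ∨ ((¬T ∨ (T ∧ T)) ∨ ¬¬T)
  step 4: (¬T ∧ ¬T) ∨ ((¬T ∨ (T ∧ T)) ∨ ¬¬T)
  step 5: ¬T ∨ ((¬T ∨ (T ∧ T)) ∨ ¬¬T)
  step 6: F ∨ ((¬T ∨ (T ∧ T)) ∨ ¬¬T)
  step 7: (¬T ∨ (T ∧ T)) ∨ ¬¬T
  step 8: (F ∨ (T ∧ T)) ∨ ¬¬T
  step 9: (T ∧ T) ∨ ¬¬T
  step 10: T ∨ ¬¬T
  step 11: T

Answer: DIFFERENT — A ⇓ F, B ⇓ T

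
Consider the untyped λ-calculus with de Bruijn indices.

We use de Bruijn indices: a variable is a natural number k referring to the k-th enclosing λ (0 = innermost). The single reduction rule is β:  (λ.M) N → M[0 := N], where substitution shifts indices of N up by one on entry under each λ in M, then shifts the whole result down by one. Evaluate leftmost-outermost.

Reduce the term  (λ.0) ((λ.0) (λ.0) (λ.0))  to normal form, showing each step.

Answer: normal form = λ.0  (in 3 steps)

Working:
  start: (λ.0) ((λ.0) (λ.0) (λ.0))
  step 1: (λ.0) (λ.0) (λ.0)
  step 2: (λ.0) (λ.0)
  step 3: λ.0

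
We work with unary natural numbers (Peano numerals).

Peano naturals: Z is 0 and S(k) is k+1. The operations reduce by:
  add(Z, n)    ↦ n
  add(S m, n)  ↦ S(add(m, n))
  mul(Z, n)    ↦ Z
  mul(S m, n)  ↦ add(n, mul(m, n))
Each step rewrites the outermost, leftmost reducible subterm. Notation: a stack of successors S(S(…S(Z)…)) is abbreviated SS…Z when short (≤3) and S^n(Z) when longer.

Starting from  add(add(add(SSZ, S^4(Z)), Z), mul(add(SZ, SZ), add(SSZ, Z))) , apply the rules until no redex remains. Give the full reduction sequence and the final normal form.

Answer: normal form = S^10(Z)  (in 34 steps)

Reduction:
  start: add(add(add(SSZ, S^4(Z)), Z), mul(add(SZ, SZ), add(SSZ, Z)))
  [1] add(add(S(add(SZ, S^4(Z))), Z), mul(add(SZ, SZ), add(SSZ, Z)))
  [2] add(S(add(add(SZ, S^4(Z)), Z)), mul(add(SZ, SZ), add(SSZ, Z)))
  [3] S(add(add(add(SZ, S^4(Z)), Z), mul(add(SZ, SZ), add(SSZ, Z))))
  [4] S(add(add(S(add(Z, S^4(Z))), Z), mul(add(SZ, SZ), add(SSZ, Z))))
  [5] S(add(S(add(add(Z, S^4(Z)), Z)), mul(add(SZ, SZ), add(SSZ, Z))))
  [6] S(S(add(add(add(Z, S^4(Z)), Z), mul(add(SZ, SZ), add(SSZ, Z)))))
  [7] S(S(add(add(S^4(Z), Z), mul(add(SZ, SZ), add(SSZ, Z)))))
  [8] S(S(add(S(add(SSSZ, Z)), mul(add(SZ, SZ), add(SSZ, Z)))))
  [9] S(S(S(add(add(SSSZ, Z), mul(add(SZ, SZ), add(SSZ, Z))))))
  [10] S(S(S(add(S(add(SSZ, Z)), mul(add(SZ, SZ), add(SSZ, Z))))))
  [11] S(S(S(S(add(add(SSZ, Z), mul(add(SZ, SZ), add(SSZ, Z)))))))
  [12] S(S(S(S(add(S(add(SZ, Z)), mul(add(SZ, SZ), add(SSZ, Z)))))))
  [13] S(S(S(S(S(add(add(SZ, Z), mul(add(SZ, SZ), add(SSZ, Z))))))))
  [14] S(S(S(S(S(add(S(add(Z, Z)), mul(add(SZ, SZ), add(SSZ, Z))))))))
  [15] S(S(S(S(S(S(add(add(Z, Z), mul(add(SZ, SZ), add(SSZ, Z)))))))))
  [16] S(S(S(S(S(S(add(Z, mul(add(SZ, SZ), add(SSZ, Z)))))))))
  [17] S(S(S(S(S(S(mul(add(SZ, SZ), add(SSZ, Z))))))))
  [18] S(S(S(S(S(S(mul(S(add(Z, SZ)), add(SSZ, Z))))))))
  [19] S(S(S(S(S(S(add(add(SSZ, Z), mul(add(Z, SZ), add(SSZ, Z)))))))))
  [20] S(S(S(S(S(S(add(S(add(SZ, Z)), mul(add(Z, SZ), add(SSZ, Z)))))))))
  [21] S(S(S(S(S(S(S(add(add(SZ, Z), mul(add(Z, SZ), add(SSZ, Z))))))))))
  [22] S(S(S(S(S(S(S(add(S(add(Z, Z)), mul(add(Z, SZ), add(SSZ, Z))))))))))
  [23] S(S(S(S(S(S(S(S(add(add(Z, Z), mul(add(Z, SZ), add(SSZ, Z)))))))))))
  [24] S(S(S(S(S(S(S(S(add(Z, mul(add(Z, SZ), add(SSZ, Z)))))))))))
  [25] S(S(S(S(S(S(S(S(mul(add(Z, SZ), add(SSZ, Z))))))))))
  [26] S(S(S(S(S(S(S(S(mul(SZ, add(SSZ, Z))))))))))
  [27] S(S(S(S(S(S(S(S(add(add(SSZ, Z), mul(Z, add(SSZ, Z)))))))))))
  [28] S(S(S(S(S(S(S(S(add(S(add(SZ, Z)), mul(Z, add(SSZ, Z)))))))))))
  [29] S(S(S(S(S(S(S(S(S(add(add(SZ, Z), mul(Z, add(SSZ, Z))))))))))))
  [30] S(S(S(S(S(S(S(S(S(add(S(add(Z, Z)), mul(Z, add(SSZ, Z))))))))))))
  [31] S(S(S(S(S(S(S(S(S(S(add(add(Z, Z), mul(Z, add(SSZ, Z)))))))))))))
  [32] S(S(S(S(S(S(S(S(S(S(add(Z, mul(Z, add(SSZ, Z)))))))))))))
  [33] S(S(S(S(S(S(S(S(S(S(mul(Z, add(SSZ, Z))))))))))))
  [34] S^10(Z)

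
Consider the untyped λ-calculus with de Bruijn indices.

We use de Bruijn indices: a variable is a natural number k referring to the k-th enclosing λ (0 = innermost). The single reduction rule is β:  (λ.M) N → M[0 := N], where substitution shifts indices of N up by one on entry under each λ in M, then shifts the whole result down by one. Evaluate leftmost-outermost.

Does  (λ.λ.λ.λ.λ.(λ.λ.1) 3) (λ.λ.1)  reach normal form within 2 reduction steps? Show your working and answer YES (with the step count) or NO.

  start: (λ.λ.λ.λ.λ.(λ.λ.1) 3) (λ.λ.1)
  [1] λ.λ.λ.λ.(λ.λ.1) 3
  [2] λ.λ.λ.λ.λ.4

Answer: YES — reaches normal form λ.λ.λ.λ.λ.4 in 2 ≤ 2 steps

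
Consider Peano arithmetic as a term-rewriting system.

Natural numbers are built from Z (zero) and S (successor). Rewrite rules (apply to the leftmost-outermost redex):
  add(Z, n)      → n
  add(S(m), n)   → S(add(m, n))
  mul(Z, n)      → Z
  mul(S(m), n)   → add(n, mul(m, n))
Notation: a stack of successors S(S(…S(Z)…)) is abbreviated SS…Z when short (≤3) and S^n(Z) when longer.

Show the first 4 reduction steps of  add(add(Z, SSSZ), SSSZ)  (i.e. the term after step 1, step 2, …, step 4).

Answer: after 4 steps: S(S(S(add(Z, SSSZ))))

Reduction:
  start: add(add(Z, SSSZ), SSSZ)
  [1] add(SSSZ, SSSZ)
  [2] S(add(SSZ, SSSZ))
  [3] S(S(add(SZ, SSSZ)))
  [4] S(S(S(add(Z, SSSZ))))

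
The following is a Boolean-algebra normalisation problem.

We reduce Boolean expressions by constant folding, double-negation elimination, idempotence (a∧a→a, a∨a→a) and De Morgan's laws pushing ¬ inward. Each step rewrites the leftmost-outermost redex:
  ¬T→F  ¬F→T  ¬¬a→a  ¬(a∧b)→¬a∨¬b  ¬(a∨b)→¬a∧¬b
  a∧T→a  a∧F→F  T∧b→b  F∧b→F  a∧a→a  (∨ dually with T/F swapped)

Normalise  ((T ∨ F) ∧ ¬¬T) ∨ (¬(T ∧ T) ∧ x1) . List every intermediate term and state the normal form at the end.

Answer: normal form = T  (in 4 steps)

Derivation:
  start: ((T ∨ F) ∧ ¬¬T) ∨ (¬(T ∧ T) ∧ x1)
  →1  (T ∧ ¬¬T) ∨ (¬(T ∧ T) ∧ x1)
  →2  ¬¬T ∨ (¬(T ∧ T) ∧ x1)
  →3  T ∨ (¬(T ∧ T) ∧ x1)
  →4  T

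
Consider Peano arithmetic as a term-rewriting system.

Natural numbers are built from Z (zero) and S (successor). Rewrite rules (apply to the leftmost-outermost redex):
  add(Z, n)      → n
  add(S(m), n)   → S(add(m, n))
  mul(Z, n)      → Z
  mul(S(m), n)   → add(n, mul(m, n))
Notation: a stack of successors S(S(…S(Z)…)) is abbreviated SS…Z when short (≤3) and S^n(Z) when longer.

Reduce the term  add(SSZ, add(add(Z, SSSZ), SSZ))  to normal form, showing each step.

Answer: normal form = S^7(Z)  (in 8 steps)

Derivation:
  start: add(SSZ, add(add(Z, SSSZ), SSZ))
  [1] S(add(SZ, add(add(Z, SSSZ), SSZ)))
  [2] S(S(add(Z, add(add(Z, SSSZ), SSZ))))
  [3] S(S(add(add(Z, SSSZ), SSZ)))
  [4] S(S(add(SSSZ, SSZ)))
  [5] S(S(S(add(SSZ, SSZ))))
  [6] S(S(S(S(add(SZ, SSZ)))))
  [7] S(S(S(S(S(add(Z, SSZ))))))
  [8] S^7(Z)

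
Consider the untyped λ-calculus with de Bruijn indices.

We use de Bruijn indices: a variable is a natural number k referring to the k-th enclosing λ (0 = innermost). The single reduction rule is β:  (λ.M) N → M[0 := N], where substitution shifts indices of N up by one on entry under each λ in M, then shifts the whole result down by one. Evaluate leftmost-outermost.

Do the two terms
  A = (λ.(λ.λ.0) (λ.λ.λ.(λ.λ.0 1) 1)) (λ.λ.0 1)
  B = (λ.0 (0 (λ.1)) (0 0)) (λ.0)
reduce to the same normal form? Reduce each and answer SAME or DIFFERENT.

Term A:
  start: (λ.(λ.λ.0) (λ.λ.λ.(λ.λ.0 1) 1)) (λ.λ.0 1)
  step 1: (λ.λ.0) (λ.λ.λ.(λ.λ.0 1) 1)
  step 2: λ.0

Term B:
  start: (λ.0 (0 (λ.1)) (0 0)) (λ.0)
  step 1: (λ.0) ((λ.0) (λ.λ.0)) ((λ.0) (λ.0))
  step 2: (λ.0) (λ.λ.0) ((λ.0) (λ.0))
  step 3: (λ.λ.0) ((λ.0) (λ.0))
  step 4: λ.0

Answer: SAME — A ⇓ λ.0, B ⇓ λ.0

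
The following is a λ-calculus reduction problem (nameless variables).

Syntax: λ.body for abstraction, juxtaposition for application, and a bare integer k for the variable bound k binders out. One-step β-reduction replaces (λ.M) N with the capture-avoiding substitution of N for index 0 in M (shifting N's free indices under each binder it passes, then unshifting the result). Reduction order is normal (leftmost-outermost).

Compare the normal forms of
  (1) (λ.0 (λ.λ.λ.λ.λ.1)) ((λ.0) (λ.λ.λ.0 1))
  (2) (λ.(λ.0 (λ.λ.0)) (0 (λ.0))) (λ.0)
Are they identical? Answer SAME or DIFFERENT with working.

Answer: DIFFERENT — A ⇓ λ.λ.0 1, B ⇓ λ.λ.0

Reduction:
Term A:
  start: (λ.0 (λ.λ.λ.λ.λ.1)) ((λ.0) (λ.λ.λ.0 1))
  [1] (λ.0) (λ.λ.λ.0 1) (λ.λ.λ.λ.λ.1)
  [2] (λ.λ.λ.0 1) (λ.λ.λ.λ.λ.1)
  [3] λ.λ.0 1

Term B:
  start: (λ.(λ.0 (λ.λ.0)) (0 (λ.0))) (λ.0)
  [1] (λ.0 (λ.λ.0)) ((λ.0) (λ.0))
  [2] (λ.0) (λ.0) (λ.λ.0)
  [3] (λ.0) (λ.λ.0)
  [4] λ.λ.0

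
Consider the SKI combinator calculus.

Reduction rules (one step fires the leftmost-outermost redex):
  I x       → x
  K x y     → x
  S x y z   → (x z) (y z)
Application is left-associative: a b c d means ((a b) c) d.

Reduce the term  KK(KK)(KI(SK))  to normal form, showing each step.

  start: KK(KK)(KI(SK))
  →1  K(KI(SK))
  →2  KI

Answer: normal form = KI  (in 2 steps)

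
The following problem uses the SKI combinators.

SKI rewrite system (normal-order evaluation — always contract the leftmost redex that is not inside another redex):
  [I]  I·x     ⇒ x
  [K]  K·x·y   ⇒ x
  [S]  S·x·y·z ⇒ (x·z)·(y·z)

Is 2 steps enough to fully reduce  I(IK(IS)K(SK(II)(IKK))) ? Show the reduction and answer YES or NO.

Answer: NO — after 2 steps the term is K(IS)K(SK(II)(IKK)), not yet normal

Derivation:
  start: I(IK(IS)K(SK(II)(IKK)))
  [1] IK(IS)K(SK(II)(IKK))
  [2] K(IS)K(SK(II)(IKK))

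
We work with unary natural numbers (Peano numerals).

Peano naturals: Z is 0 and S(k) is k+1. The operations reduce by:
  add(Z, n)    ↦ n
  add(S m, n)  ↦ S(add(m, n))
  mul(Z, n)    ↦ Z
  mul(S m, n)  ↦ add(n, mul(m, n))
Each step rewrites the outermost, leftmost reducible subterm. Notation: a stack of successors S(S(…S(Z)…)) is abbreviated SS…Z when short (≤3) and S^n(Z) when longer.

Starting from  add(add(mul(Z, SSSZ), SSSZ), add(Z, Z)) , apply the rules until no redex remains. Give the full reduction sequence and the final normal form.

Answer: normal form = SSSZ  (in 7 steps)

Working:
  start: add(add(mul(Z, SSSZ), SSSZ), add(Z, Z))
  [1] add(add(Z, SSSZ), add(Z, Z))
  [2] add(SSSZ, add(Z, Z))
  [3] S(add(SSZ, add(Z, Z)))
  [4] S(S(add(SZ, add(Z, Z))))
  [5] S(S(S(add(Z, add(Z, Z)))))
  [6] S(S(S(add(Z, Z))))
  [7] SSSZ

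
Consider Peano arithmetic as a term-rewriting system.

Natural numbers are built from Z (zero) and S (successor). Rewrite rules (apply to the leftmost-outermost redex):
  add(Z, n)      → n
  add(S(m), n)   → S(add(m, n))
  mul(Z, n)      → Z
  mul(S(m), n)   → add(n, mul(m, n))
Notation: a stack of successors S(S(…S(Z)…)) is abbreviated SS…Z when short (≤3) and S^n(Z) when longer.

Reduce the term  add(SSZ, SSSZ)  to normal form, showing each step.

Answer: normal form = S^5(Z)  (in 3 steps)

Derivation:
  start: add(SSZ, SSSZ)
  step 1: S(add(SZ, SSSZ))
  step 2: S(S(add(Z, SSSZ)))
  step 3: S^5(Z)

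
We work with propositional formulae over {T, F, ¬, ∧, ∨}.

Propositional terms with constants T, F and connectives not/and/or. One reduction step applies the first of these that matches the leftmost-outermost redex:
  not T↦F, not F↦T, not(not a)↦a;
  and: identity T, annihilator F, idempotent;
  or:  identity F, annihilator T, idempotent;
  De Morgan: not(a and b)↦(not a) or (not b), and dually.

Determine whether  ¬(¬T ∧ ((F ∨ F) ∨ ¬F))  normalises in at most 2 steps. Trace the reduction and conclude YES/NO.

  start: ¬(¬T ∧ ((F ∨ F) ∨ ¬F))
  [1] ¬¬T ∨ ¬((F ∨ F) ∨ ¬F)
  [2] T ∨ ¬((F ∨ F) ∨ ¬F)

Answer: NO — after 2 steps the term is T ∨ ¬((F ∨ F) ∨ ¬F), not yet normal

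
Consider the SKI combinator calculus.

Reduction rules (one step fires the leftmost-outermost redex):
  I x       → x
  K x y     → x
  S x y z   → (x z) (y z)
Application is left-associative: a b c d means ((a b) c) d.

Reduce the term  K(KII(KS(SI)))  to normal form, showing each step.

Answer: normal form = KS  (in 3 steps)

Working:
  start: K(KII(KS(SI)))
  →1  K(I(KS(SI)))
  →2  K(KS(SI))
  →3  KS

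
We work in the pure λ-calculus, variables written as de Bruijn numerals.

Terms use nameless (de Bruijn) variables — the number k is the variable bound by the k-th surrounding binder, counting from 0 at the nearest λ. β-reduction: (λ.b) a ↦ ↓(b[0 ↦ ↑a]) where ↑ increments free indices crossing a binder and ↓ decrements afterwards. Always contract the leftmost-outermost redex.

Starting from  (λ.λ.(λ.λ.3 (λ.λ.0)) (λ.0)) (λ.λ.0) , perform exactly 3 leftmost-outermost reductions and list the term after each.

  start: (λ.λ.(λ.λ.3 (λ.λ.0)) (λ.0)) (λ.λ.0)
  [1] λ.(λ.λ.(λ.λ.0) (λ.λ.0)) (λ.0)
  [2] λ.λ.(λ.λ.0) (λ.λ.0)
  [3] λ.λ.λ.0

Answer: after 3 steps: λ.λ.λ.0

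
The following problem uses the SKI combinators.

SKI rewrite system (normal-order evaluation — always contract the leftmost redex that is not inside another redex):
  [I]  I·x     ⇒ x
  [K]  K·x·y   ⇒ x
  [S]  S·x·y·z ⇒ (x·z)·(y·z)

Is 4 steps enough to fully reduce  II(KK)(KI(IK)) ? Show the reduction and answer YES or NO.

  start: II(KK)(KI(IK))
  [1] I(KK)(KI(IK))
  [2] KK(KI(IK))
  [3] K

Answer: YES — reaches normal form K in 3 ≤ 4 steps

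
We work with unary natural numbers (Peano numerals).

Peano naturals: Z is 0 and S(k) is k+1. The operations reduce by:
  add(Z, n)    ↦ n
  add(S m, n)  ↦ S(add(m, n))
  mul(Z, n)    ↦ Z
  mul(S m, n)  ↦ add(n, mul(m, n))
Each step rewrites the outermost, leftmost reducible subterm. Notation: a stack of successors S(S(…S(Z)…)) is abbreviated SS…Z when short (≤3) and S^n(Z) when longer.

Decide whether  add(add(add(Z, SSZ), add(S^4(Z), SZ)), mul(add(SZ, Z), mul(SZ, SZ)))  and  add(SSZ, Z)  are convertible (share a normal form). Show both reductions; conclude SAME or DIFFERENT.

Term A:
  start: add(add(add(Z, SSZ), add(S^4(Z), SZ)), mul(add(SZ, Z), mul(SZ, SZ)))
  step 1: add(add(SSZ, add(S^4(Z), SZ)), mul(add(SZ, Z), mul(SZ, SZ)))
  step 2: add(S(add(SZ, add(S^4(Z), SZ))), mul(add(SZ, Z), mul(SZ, SZ)))
  step 3: S(add(add(SZ, add(S^4(Z), SZ)), mul(add(SZ, Z), mul(SZ, SZ))))
  step 4: S(add(S(add(Z, add(S^4(Z), SZ))), mul(add(SZ, Z), mul(SZ, SZ))))
  step 5: S(S(add(add(Z, add(S^4(Z), SZ)), mul(add(SZ, Z), mul(SZ, SZ)))))
  step 6: S(S(add(add(S^4(Z), SZ), mul(add(SZ, Z), mul(SZ, SZ)))))
  step 7: S(S(add(S(add(SSSZ, SZ)), mul(add(SZ, Z), mul(SZ, SZ)))))
  step 8: S(S(S(add(add(SSSZ, SZ), mul(add(SZ, Z), mul(SZ, SZ))))))
  step 9: S(S(S(add(S(add(SSZ, SZ)), mul(add(SZ, Z), mul(SZ, SZ))))))
  step 10: S(S(S(S(add(add(SSZ, SZ), mul(add(SZ, Z), mul(SZ, SZ)))))))
  step 11: S(S(S(S(add(S(add(SZ, SZ)), mul(add(SZ, Z), mul(SZ, SZ)))))))
  step 12: S(S(S(S(S(add(add(SZ, SZ), mul(add(SZ, Z), mul(SZ, SZ))))))))
  step 13: S(S(S(S(S(add(S(add(Z, SZ)), mul(add(SZ, Z), mul(SZ, SZ))))))))
  step 14: S(S(S(S(S(S(add(add(Z, SZ), mul(add(SZ, Z), mul(SZ, SZ)))))))))
  step 15: S(S(S(S(S(S(add(SZ, mul(add(SZ, Z), mul(SZ, SZ)))))))))
  step 16: S(S(S(S(S(S(S(add(Z, mul(add(SZ, Z), mul(SZ, SZ))))))))))
  step 17: S(S(S(S(S(S(S(mul(add(SZ, Z), mul(SZ, SZ)))))))))
  step 18: S(S(S(S(S(S(S(mul(S(add(Z, Z)), mul(SZ, SZ)))))))))
  step 19: S(S(S(S(S(S(S(add(mul(SZ, SZ), mul(add(Z, Z), mul(SZ, SZ))))))))))
  step 20: S(S(S(S(S(S(S(add(add(SZ, mul(Z, SZ)), mul(add(Z, Z), mul(SZ, SZ))))))))))
  step 21: S(S(S(S(S(S(S(add(S(add(Z, mul(Z, SZ))), mul(add(Z, Z), mul(SZ, SZ))))))))))
  step 22: S(S(S(S(S(S(S(S(add(add(Z, mul(Z, SZ)), mul(add(Z, Z), mul(SZ, SZ)))))))))))
  step 23: S(S(S(S(S(S(S(S(add(mul(Z, SZ), mul(add(Z, Z), mul(SZ, SZ)))))))))))
  step 24: S(S(S(S(S(S(S(S(add(Z, mul(add(Z, Z), mul(SZ, SZ)))))))))))
  step 25: S(S(S(S(S(S(S(S(mul(add(Z, Z), mul(SZ, SZ))))))))))
  step 26: S(S(S(S(S(S(S(S(mul(Z, mul(SZ, SZ))))))))))
  step 27: S^8(Z)

Term B:
  start: add(SSZ, Z)
  step 1: S(add(SZ, Z))
  step 2: S(S(add(Z, Z)))
  step 3: SSZ

Answer: DIFFERENT — A ⇓ S^8(Z), B ⇓ SSZ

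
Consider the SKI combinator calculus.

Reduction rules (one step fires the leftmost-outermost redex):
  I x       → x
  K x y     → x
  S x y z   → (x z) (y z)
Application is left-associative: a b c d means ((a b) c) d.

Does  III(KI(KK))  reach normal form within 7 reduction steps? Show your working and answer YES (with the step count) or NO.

Answer: YES — reaches normal form I in 4 ≤ 7 steps

Derivation:
  start: III(KI(KK))
  →1  II(KI(KK))
  →2  I(KI(KK))
  →3  KI(KK)
  →4  I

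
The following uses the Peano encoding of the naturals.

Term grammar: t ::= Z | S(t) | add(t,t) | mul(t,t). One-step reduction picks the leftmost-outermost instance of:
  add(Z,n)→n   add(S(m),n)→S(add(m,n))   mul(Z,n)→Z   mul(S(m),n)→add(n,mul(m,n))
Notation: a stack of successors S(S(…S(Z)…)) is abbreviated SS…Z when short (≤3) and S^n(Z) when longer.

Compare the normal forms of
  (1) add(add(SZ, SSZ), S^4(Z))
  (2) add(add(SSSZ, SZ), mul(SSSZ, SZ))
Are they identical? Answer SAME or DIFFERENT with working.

Answer: SAME — A ⇓ S^7(Z), B ⇓ S^7(Z)

Derivation:
Term A:
  start: add(add(SZ, SSZ), S^4(Z))
  [1] add(S(add(Z, SSZ)), S^4(Z))
  [2] S(add(add(Z, SSZ), S^4(Z)))
  [3] S(add(SSZ, S^4(Z)))
  [4] S(S(add(SZ, S^4(Z))))
  [5] S(S(S(add(Z, S^4(Z)))))
  [6] S^7(Z)

Term B:
  start: add(add(SSSZ, SZ), mul(SSSZ, SZ))
  [1] add(S(add(SSZ, SZ)), mul(SSSZ, SZ))
  [2] S(add(add(SSZ, SZ), mul(SSSZ, SZ)))
  [3] S(add(S(add(SZ, SZ)), mul(SSSZ, SZ)))
  [4] S(S(add(add(SZ, SZ), mul(SSSZ, SZ))))
  [5] S(S(add(S(add(Z, SZ)), mul(SSSZ, SZ))))
  [6] S(S(S(add(add(Z, SZ), mul(SSSZ, SZ)))))
  [7] S(S(S(add(SZ, mul(SSSZ, SZ)))))
  [8] S(S(S(S(add(Z, mul(SSSZ, SZ))))))
  [9] S(S(S(S(mul(SSSZ, SZ)))))
  [10] S(S(S(S(add(SZ, mul(SSZ, SZ))))))
  [11] S(S(S(S(S(add(Z, mul(SSZ, SZ)))))))
  [12] S(S(S(S(S(mul(SSZ, SZ))))))
  [13] S(S(S(S(S(add(SZ, mul(SZ, SZ)))))))
  [14] S(S(S(S(S(S(add(Z, mul(SZ, SZ))))))))
  [15] S(S(S(S(S(S(mul(SZ, SZ)))))))
  [16] S(S(S(S(S(S(add(SZ, mul(Z, SZ))))))))
  [17] S(S(S(S(S(S(S(add(Z, mul(Z, SZ)))))))))
  [18] S(S(S(S(S(S(S(mul(Z, SZ))))))))
  [19] S^7(Z)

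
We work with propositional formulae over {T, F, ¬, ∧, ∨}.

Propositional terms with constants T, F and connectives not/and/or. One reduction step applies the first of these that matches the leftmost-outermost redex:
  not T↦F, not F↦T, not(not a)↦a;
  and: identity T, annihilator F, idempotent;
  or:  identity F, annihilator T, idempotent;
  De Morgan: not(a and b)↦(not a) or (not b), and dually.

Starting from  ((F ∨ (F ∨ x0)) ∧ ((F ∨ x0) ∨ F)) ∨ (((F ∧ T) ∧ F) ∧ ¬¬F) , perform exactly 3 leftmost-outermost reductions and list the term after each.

  start: ((F ∨ (F ∨ x0)) ∧ ((F ∨ x0) ∨ F)) ∨ (((F ∧ T) ∧ F) ∧ ¬¬F)
  [1] ((F ∨ x0) ∧ ((F ∨ x0) ∨ F)) ∨ (((F ∧ T) ∧ F) ∧ ¬¬F)
  [2] (x0 ∧ ((F ∨ x0) ∨ F)) ∨ (((F ∧ T) ∧ F) ∧ ¬¬F)
  [3] (x0 ∧ (F ∨ x0)) ∨ (((F ∧ T) ∧ F) ∧ ¬¬F)

Answer: after 3 steps: (x0 ∧ (F ∨ x0)) ∨ (((F ∧ T) ∧ F) ∧ ¬¬F)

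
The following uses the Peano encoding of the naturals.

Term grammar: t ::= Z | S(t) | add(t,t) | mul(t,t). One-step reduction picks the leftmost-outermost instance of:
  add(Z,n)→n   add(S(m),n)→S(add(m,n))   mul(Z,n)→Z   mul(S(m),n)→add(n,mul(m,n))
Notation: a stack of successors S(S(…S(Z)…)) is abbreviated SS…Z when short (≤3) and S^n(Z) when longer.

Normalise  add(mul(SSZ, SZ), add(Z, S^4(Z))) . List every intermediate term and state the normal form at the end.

Answer: normal form = S^6(Z)  (in 11 steps)

Derivation:
  start: add(mul(SSZ, SZ), add(Z, S^4(Z)))
  step 1: add(add(SZ, mul(SZ, SZ)), add(Z, S^4(Z)))
  step 2: add(S(add(Z, mul(SZ, SZ))), add(Z, S^4(Z)))
  step 3: S(add(add(Z, mul(SZ, SZ)), add(Z, S^4(Z))))
  step 4: S(add(mul(SZ, SZ), add(Z, S^4(Z))))
  step 5: S(add(add(SZ, mul(Z, SZ)), add(Z, S^4(Z))))
  step 6: S(add(S(add(Z, mul(Z, SZ))), add(Z, S^4(Z))))
  step 7: S(S(add(add(Z, mul(Z, SZ)), add(Z, S^4(Z)))))
  step 8: S(S(add(mul(Z, SZ), add(Z, S^4(Z)))))
  step 9: S(S(add(Z, add(Z, S^4(Z)))))
  step 10: S(S(add(Z, S^4(Z))))
  step 11: S^6(Z)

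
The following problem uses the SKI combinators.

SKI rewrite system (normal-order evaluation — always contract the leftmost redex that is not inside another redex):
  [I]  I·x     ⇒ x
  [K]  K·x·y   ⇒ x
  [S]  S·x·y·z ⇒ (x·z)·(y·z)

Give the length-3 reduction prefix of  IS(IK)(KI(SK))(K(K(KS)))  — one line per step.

Answer: after 3 steps: K(K(K(KS)))(KI(SK)(K(K(KS))))

Working:
  start: IS(IK)(KI(SK))(K(K(KS)))
  [1] S(IK)(KI(SK))(K(K(KS)))
  [2] IK(K(K(KS)))(KI(SK)(K(K(KS))))
  [3] K(K(K(KS)))(KI(SK)(K(K(KS))))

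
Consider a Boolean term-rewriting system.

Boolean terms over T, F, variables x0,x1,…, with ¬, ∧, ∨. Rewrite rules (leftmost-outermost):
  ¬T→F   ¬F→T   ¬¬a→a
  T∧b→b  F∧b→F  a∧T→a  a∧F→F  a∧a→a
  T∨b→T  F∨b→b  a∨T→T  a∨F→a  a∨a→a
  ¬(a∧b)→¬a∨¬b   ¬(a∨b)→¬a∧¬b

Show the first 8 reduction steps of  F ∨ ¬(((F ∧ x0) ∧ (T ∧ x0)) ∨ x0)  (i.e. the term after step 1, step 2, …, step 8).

  start: F ∨ ¬(((F ∧ x0) ∧ (T ∧ x0)) ∨ x0)
  [1] ¬(((F ∧ x0) ∧ (T ∧ x0)) ∨ x0)
  [2] ¬((F ∧ x0) ∧ (T ∧ x0)) ∧ ¬x0
  [3] (¬(F ∧ x0) ∨ ¬(T ∧ x0)) ∧ ¬x0
  [4] ((¬F ∨ ¬x0) ∨ ¬(T ∧ x0)) ∧ ¬x0
  [5] ((T ∨ ¬x0) ∨ ¬(T ∧ x0)) ∧ ¬x0
  [6] (T ∨ ¬(T ∧ x0)) ∧ ¬x0
  [7] T ∧ ¬x0
  [8] ¬x0

Answer: after 8 steps: ¬x0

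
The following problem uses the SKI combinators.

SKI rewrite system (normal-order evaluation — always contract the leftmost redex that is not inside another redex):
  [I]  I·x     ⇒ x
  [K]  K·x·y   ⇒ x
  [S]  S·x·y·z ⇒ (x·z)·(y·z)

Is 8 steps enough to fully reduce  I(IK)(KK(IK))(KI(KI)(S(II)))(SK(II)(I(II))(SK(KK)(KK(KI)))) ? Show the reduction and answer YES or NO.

  start: I(IK)(KK(IK))(KI(KI)(S(II)))(SK(II)(I(II))(SK(KK)(KK(KI))))
  step 1: IK(KK(IK))(KI(KI)(S(II)))(SK(II)(I(II))(SK(KK)(KK(KI))))
  step 2: K(KK(IK))(KI(KI)(S(II)))(SK(II)(I(II))(SK(KK)(KK(KI))))
  step 3: KK(IK)(SK(II)(I(II))(SK(KK)(KK(KI))))
  step 4: K(SK(II)(I(II))(SK(KK)(KK(KI))))
  step 5: K(K(I(II))(II(I(II)))(SK(KK)(KK(KI))))
  step 6: K(I(II)(SK(KK)(KK(KI))))
  step 7: K(II(SK(KK)(KK(KI))))
  step 8: K(I(SK(KK)(KK(KI))))

Answer: NO — after 8 steps the term is K(I(SK(KK)(KK(KI)))), not yet normal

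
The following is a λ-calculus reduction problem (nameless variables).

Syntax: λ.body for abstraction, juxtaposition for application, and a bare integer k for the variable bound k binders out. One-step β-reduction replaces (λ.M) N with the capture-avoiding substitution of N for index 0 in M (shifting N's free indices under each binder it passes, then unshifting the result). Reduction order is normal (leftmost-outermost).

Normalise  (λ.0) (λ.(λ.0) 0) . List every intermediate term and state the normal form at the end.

  start: (λ.0) (λ.(λ.0) 0)
  step 1: λ.(λ.0) 0
  step 2: λ.0

Answer: normal form = λ.0  (in 2 steps)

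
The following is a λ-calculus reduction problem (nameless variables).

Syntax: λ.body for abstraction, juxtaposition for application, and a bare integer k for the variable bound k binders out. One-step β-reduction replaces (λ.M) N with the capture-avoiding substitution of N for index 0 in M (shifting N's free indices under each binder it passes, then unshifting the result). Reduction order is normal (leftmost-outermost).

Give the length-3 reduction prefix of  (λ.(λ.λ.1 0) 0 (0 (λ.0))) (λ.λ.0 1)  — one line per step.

  start: (λ.(λ.λ.1 0) 0 (0 (λ.0))) (λ.λ.0 1)
  →1  (λ.λ.1 0) (λ.λ.0 1) ((λ.λ.0 1) (λ.0))
  →2  (λ.(λ.λ.0 1) 0) ((λ.λ.0 1) (λ.0))
  →3  (λ.λ.0 1) ((λ.λ.0 1) (λ.0))

Answer: after 3 steps: (λ.λ.0 1) ((λ.λ.0 1) (λ.0))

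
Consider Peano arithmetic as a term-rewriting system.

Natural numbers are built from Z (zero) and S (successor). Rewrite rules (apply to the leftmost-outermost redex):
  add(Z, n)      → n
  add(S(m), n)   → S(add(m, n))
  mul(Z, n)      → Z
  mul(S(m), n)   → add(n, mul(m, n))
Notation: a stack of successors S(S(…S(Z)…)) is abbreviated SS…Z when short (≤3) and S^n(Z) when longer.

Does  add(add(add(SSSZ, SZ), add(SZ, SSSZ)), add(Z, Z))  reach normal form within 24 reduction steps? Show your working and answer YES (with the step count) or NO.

  start: add(add(add(SSSZ, SZ), add(SZ, SSSZ)), add(Z, Z))
  →1  add(add(S(add(SSZ, SZ)), add(SZ, SSSZ)), add(Z, Z))
  →2  add(S(add(add(SSZ, SZ), add(SZ, SSSZ))), add(Z, Z))
  →3  S(add(add(add(SSZ, SZ), add(SZ, SSSZ)), add(Z, Z)))
  →4  S(add(add(S(add(SZ, SZ)), add(SZ, SSSZ)), add(Z, Z)))
  →5  S(add(S(add(add(SZ, SZ), add(SZ, SSSZ))), add(Z, Z)))
  →6  S(S(add(add(add(SZ, SZ), add(SZ, SSSZ)), add(Z, Z))))
  →7  S(S(add(add(S(add(Z, SZ)), add(SZ, SSSZ)), add(Z, Z))))
  →8  S(S(add(S(add(add(Z, SZ), add(SZ, SSSZ))), add(Z, Z))))
  →9  S(S(S(add(add(add(Z, SZ), add(SZ, SSSZ)), add(Z, Z)))))
  →10  S(S(S(add(add(SZ, add(SZ, SSSZ)), add(Z, Z)))))
  →11  S(S(S(add(S(add(Z, add(SZ, SSSZ))), add(Z, Z)))))
  →12  S(S(S(S(add(add(Z, add(SZ, SSSZ)), add(Z, Z))))))
  →13  S(S(S(S(add(add(SZ, SSSZ), add(Z, Z))))))
  →14  S(S(S(S(add(S(add(Z, SSSZ)), add(Z, Z))))))
  →15  S(S(S(S(S(add(add(Z, SSSZ), add(Z, Z)))))))
  →16  S(S(S(S(S(add(SSSZ, add(Z, Z)))))))
  →17  S(S(S(S(S(S(add(SSZ, add(Z, Z))))))))
  →18  S(S(S(S(S(S(S(add(SZ, add(Z, Z)))))))))
  →19  S(S(S(S(S(S(S(S(add(Z, add(Z, Z))))))))))
  →20  S(S(S(S(S(S(S(S(add(Z, Z)))))))))
  →21  S^8(Z)

Answer: YES — reaches normal form S^8(Z) in 21 ≤ 24 steps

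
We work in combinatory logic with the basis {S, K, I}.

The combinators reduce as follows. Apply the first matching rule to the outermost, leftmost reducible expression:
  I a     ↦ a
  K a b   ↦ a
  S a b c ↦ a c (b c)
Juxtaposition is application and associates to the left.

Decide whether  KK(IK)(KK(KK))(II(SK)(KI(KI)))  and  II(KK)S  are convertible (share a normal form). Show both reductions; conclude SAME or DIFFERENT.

Answer: SAME — A ⇓ K, B ⇓ K

Working:
Term A:
  start: KK(IK)(KK(KK))(II(SK)(KI(KI)))
  step 1: K(KK(KK))(II(SK)(KI(KI)))
  step 2: KK(KK)
  step 3: K

Term B:
  start: II(KK)S
  step 1: I(KK)S
  step 2: KKS
  step 3: K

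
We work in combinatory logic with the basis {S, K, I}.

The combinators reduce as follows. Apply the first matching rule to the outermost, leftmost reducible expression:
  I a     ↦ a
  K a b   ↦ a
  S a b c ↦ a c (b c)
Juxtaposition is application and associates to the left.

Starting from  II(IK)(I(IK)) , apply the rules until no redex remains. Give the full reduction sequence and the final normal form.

Answer: normal form = KK  (in 5 steps)

Derivation:
  start: II(IK)(I(IK))
  [1] I(IK)(I(IK))
  [2] IK(I(IK))
  [3] K(I(IK))
  [4] K(IK)
  [5] KK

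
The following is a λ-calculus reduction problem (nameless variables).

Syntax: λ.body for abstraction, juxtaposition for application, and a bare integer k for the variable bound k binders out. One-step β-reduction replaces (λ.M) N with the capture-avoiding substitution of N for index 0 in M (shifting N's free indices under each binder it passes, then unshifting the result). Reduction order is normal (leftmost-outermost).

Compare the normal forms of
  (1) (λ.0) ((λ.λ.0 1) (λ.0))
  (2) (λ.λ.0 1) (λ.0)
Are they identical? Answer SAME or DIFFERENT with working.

Answer: SAME — A ⇓ λ.0 (λ.0), B ⇓ λ.0 (λ.0)

Reduction:
Term A:
  start: (λ.0) ((λ.λ.0 1) (λ.0))
  →1  (λ.λ.0 1) (λ.0)
  →2  λ.0 (λ.0)

Term B:
  start: (λ.λ.0 1) (λ.0)
  →1  λ.0 (λ.0)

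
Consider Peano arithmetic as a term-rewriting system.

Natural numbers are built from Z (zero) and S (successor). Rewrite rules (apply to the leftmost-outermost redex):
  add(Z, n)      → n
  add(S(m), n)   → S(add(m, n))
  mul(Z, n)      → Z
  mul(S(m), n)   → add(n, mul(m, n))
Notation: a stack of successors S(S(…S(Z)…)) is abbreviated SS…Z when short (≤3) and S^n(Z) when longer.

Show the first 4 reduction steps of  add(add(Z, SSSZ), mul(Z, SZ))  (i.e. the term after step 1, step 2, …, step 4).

Answer: after 4 steps: S(S(S(add(Z, mul(Z, SZ)))))

Reduction:
  start: add(add(Z, SSSZ), mul(Z, SZ))
  →1  add(SSSZ, mul(Z, SZ))
  →2  S(add(SSZ, mul(Z, SZ)))
  →3  S(S(add(SZ, mul(Z, SZ))))
  →4  S(S(S(add(Z, mul(Z, SZ)))))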